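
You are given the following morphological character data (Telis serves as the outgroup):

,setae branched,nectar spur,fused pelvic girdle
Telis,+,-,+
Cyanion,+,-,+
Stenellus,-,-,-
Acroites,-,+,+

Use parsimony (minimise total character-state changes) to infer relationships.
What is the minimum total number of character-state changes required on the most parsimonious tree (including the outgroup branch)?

3

Character polarity is set by the outgroup: the derived state is whichever differs from the outgroup's state, so for setae branched, fused pelvic girdle the derived state is '-', and for the remaining characters it is '+'.
setae branched (derived state '-') is shared by Acroites and Stenellus — a synapomorphy uniting that clade.
nectar spur: derived state '+' in Acroites only — an autapomorphy, so it tells us nothing about relationships among taxa.
fused pelvic girdle (derived state '-') is unique to Stenellus (autapomorphy; uninformative for grouping).
Most parsimonious ingroup topology: (Cyanion,(Stenellus,Acroites)).
Changes per character on this tree: setae branched: 1; nectar spur: 1; fused pelvic girdle: 1.
Total = 3.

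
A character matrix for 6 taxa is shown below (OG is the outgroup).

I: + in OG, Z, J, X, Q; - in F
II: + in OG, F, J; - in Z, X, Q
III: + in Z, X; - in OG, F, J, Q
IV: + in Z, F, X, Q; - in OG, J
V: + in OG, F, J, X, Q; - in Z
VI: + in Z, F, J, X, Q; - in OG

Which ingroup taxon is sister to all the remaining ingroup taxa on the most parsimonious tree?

Character polarity is set by the outgroup: the derived state is whichever differs from the outgroup's state, so for I, II, V the derived state is '-', and for the remaining characters it is '+'.
I: derived state '-' in F only — an autapomorphy, so it tells us nothing about relationships among taxa.
II (derived state '-') is shared by Q, X, and Z — a synapomorphy uniting that clade.
III (derived state '+') is shared by X and Z — a synapomorphy uniting that clade.
IV: derived state '+' in F, Q, X, and Z only — synapomorphy for {F, Q, X, Z}.
V (derived state '-') is unique to Z (autapomorphy; uninformative for grouping).
All ingroup taxa share the derived state '+' for VI; it defines the ingroup but does not resolve relationships within it.
Most parsimonious ingroup topology: ((((Z,X),Q),F),J).
J is sister to the clade containing all other ingroup taxa, so it is the earliest-diverging (most basal) ingroup lineage.

J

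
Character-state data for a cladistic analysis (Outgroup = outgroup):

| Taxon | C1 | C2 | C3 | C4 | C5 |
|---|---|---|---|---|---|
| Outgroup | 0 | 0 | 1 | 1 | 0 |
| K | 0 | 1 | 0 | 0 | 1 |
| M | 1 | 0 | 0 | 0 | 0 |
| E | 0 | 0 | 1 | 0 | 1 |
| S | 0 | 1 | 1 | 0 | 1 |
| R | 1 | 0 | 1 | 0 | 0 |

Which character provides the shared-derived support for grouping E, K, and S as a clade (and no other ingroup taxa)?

Character polarity is set by the outgroup: the derived state is whichever differs from the outgroup's state, so for C3, C4 the derived state is '0', and for the remaining characters it is '1'.
Only M and R show the derived state '1' for C1, supporting them as a clade.
C2 (derived state '1') is shared by K and S — a synapomorphy uniting that clade.
C3 (state '0') occurs in K and M but conflicts with the nesting implied by the other characters — most parsimoniously interpreted as homoplasy.
C4 (derived state '0') is shared by all ingroup taxa — unites the whole ingroup.
Only E, K, and S show the derived state '1' for C5, supporting them as a clade.
Most parsimonious ingroup topology: (((K,S),E),(M,R)).
The clade {E, K, S} is supported by C5: its derived state '1' occurs in exactly those taxa and in no other taxon (including the outgroup).

C5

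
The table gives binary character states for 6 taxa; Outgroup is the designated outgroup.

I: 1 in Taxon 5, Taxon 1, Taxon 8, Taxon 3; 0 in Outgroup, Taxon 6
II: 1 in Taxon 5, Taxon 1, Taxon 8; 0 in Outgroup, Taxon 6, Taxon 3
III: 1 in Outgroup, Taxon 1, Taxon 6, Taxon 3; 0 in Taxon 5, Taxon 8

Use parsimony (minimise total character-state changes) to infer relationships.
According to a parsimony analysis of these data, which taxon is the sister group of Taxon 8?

Character polarity is set by the outgroup: the derived state is whichever differs from the outgroup's state, so for III the derived state is '0', and for the remaining characters it is '1'.
Only Taxon 1, Taxon 3, Taxon 5, and Taxon 8 show the derived state '1' for I, supporting them as a clade.
II: derived state '1' in Taxon 1, Taxon 5, and Taxon 8 only — synapomorphy for {Taxon 1, Taxon 5, Taxon 8}.
III (derived state '0') is shared by Taxon 5 and Taxon 8 — a synapomorphy uniting that clade.
Most parsimonious ingroup topology: ((((Taxon 5,Taxon 8),Taxon 1),Taxon 3),Taxon 6).
Taxon 8 and Taxon 5 form a cherry on this tree, so they are sister taxa.

Taxon 5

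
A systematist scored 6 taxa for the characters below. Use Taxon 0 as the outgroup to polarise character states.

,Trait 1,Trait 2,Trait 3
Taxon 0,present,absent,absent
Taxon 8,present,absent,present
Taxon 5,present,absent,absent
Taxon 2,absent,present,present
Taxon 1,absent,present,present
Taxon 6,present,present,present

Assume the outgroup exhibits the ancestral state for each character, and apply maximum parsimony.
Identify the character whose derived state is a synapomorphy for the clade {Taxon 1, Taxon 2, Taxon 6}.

Trait 2

Character polarity is set by the outgroup: the derived state is whichever differs from the outgroup's state, so for Trait 1 the derived state is 'absent', and for the remaining characters it is 'present'.
Trait 1: derived state 'absent' in Taxon 1 and Taxon 2 only — synapomorphy for {Taxon 1, Taxon 2}.
Only Taxon 1, Taxon 2, and Taxon 6 show the derived state 'present' for Trait 2, supporting them as a clade.
Trait 3: derived state 'present' in Taxon 1, Taxon 2, Taxon 6, and Taxon 8 only — synapomorphy for {Taxon 1, Taxon 2, Taxon 6, Taxon 8}.
Most parsimonious ingroup topology: ((Taxon 8,((Taxon 2,Taxon 1),Taxon 6)),Taxon 5).
The clade {Taxon 1, Taxon 2, Taxon 6} is supported by Trait 2: its derived state 'present' occurs in exactly those taxa and in no other taxon (including the outgroup).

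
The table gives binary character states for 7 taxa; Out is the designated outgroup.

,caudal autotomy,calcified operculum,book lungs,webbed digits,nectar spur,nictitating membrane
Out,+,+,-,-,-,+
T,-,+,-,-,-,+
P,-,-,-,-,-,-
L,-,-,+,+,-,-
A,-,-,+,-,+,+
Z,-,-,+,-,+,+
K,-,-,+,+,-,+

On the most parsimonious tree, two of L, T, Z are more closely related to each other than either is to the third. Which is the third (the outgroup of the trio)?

Character polarity is set by the outgroup: the derived state is whichever differs from the outgroup's state, so for caudal autotomy, calcified operculum, nictitating membrane the derived state is '-', and for the remaining characters it is '+'.
caudal autotomy (derived state '-') is shared by all ingroup taxa — unites the whole ingroup.
calcified operculum (derived state '-') is shared by A, K, L, P, and Z — a synapomorphy uniting that clade.
book lungs (derived state '+') is shared by A, K, L, and Z — a synapomorphy uniting that clade.
webbed digits: derived state '+' in K and L only — synapomorphy for {K, L}.
Only A and Z show the derived state '+' for nectar spur, supporting them as a clade.
nictitating membrane (state '-') occurs in L and P but conflicts with the nesting implied by the other characters — most parsimoniously interpreted as homoplasy.
Most parsimonious ingroup topology: (T,(P,((L,K),(A,Z)))).
Z and L share a more recent common ancestor with each other than either does with T, so T is the least closely related of the three.

T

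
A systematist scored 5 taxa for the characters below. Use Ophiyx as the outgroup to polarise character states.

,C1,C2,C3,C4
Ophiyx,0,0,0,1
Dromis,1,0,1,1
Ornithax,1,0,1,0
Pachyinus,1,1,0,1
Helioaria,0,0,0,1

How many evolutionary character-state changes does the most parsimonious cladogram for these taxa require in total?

Character polarity is set by the outgroup: the derived state is whichever differs from the outgroup's state, so for C4 the derived state is '0', and for the remaining characters it is '1'.
C1: derived state '1' in Dromis, Ornithax, and Pachyinus only — synapomorphy for {Dromis, Ornithax, Pachyinus}.
C2: derived state '1' in Pachyinus only — an autapomorphy, so it tells us nothing about relationships among taxa.
Only Dromis and Ornithax show the derived state '1' for C3, supporting them as a clade.
C4 (derived state '0') is unique to Ornithax (autapomorphy; uninformative for grouping).
Most parsimonious ingroup topology: (((Dromis,Ornithax),Pachyinus),Helioaria).
Changes per character on this tree: C1: 1; C2: 1; C3: 1; C4: 1.
Total = 4.

4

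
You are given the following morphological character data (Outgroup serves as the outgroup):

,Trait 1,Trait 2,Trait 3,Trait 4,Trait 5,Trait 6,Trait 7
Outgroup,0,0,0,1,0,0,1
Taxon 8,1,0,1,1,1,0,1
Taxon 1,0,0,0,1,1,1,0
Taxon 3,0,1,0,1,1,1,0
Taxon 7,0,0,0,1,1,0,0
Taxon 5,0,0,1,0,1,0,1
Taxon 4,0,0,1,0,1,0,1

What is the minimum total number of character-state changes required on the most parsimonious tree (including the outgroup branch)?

7

Character polarity is set by the outgroup: the derived state is whichever differs from the outgroup's state, so for Trait 4, Trait 7 the derived state is '0', and for the remaining characters it is '1'.
Trait 1 (derived state '1') is unique to Taxon 8 (autapomorphy; uninformative for grouping).
Trait 2 (derived state '1') is unique to Taxon 3 (autapomorphy; uninformative for grouping).
Only Taxon 4, Taxon 5, and Taxon 8 show the derived state '1' for Trait 3, supporting them as a clade.
Only Taxon 4 and Taxon 5 show the derived state '0' for Trait 4, supporting them as a clade.
All ingroup taxa share the derived state '1' for Trait 5; it defines the ingroup but does not resolve relationships within it.
Trait 6 (derived state '1') is shared by Taxon 1 and Taxon 3 — a synapomorphy uniting that clade.
Trait 7: derived state '0' in Taxon 1, Taxon 3, and Taxon 7 only — synapomorphy for {Taxon 1, Taxon 3, Taxon 7}.
Most parsimonious ingroup topology: ((Taxon 8,(Taxon 5,Taxon 4)),((Taxon 1,Taxon 3),Taxon 7)).
Changes per character on this tree: Trait 1: 1; Trait 2: 1; Trait 3: 1; Trait 4: 1; Trait 5: 1; Trait 6: 1; Trait 7: 1.
Total = 7.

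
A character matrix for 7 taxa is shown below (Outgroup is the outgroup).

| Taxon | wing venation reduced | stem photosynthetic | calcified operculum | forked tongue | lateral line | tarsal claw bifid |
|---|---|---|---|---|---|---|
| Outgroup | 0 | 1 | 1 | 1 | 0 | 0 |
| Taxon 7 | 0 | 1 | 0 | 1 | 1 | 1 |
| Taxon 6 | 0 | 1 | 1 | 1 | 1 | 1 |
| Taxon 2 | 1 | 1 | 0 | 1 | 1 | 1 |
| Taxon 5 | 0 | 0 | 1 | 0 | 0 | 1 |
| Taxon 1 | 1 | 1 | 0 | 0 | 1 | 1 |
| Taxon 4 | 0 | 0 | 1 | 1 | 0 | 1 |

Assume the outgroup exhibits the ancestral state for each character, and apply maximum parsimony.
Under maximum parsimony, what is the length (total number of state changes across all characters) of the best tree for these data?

Character polarity is set by the outgroup: the derived state is whichever differs from the outgroup's state, so for stem photosynthetic, calcified operculum, forked tongue the derived state is '0', and for the remaining characters it is '1'.
wing venation reduced: derived state '1' in Taxon 1 and Taxon 2 only — synapomorphy for {Taxon 1, Taxon 2}.
Only Taxon 4 and Taxon 5 show the derived state '0' for stem photosynthetic, supporting them as a clade.
calcified operculum (derived state '0') is shared by Taxon 1, Taxon 2, and Taxon 7 — a synapomorphy uniting that clade.
forked tongue (state '0') occurs in Taxon 1 and Taxon 5 but conflicts with the nesting implied by the other characters — most parsimoniously interpreted as homoplasy.
Only Taxon 1, Taxon 2, Taxon 6, and Taxon 7 show the derived state '1' for lateral line, supporting them as a clade.
tarsal claw bifid (derived state '1') is shared by all ingroup taxa — unites the whole ingroup.
Most parsimonious ingroup topology: (((Taxon 7,(Taxon 2,Taxon 1)),Taxon 6),(Taxon 5,Taxon 4)).
Changes per character on this tree: wing venation reduced: 1; stem photosynthetic: 1; calcified operculum: 1; forked tongue: 2; lateral line: 1; tarsal claw bifid: 1.
Total = 7.

7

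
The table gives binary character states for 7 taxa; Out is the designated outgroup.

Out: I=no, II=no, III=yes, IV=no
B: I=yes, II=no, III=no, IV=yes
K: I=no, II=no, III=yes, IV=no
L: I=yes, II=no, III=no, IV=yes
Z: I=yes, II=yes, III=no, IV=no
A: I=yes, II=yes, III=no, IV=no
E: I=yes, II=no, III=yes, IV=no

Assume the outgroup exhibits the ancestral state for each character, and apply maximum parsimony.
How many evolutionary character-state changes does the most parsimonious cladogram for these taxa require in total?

Character polarity is set by the outgroup: the derived state is whichever differs from the outgroup's state, so for III the derived state is 'no', and for the remaining characters it is 'yes'.
I: derived state 'yes' in A, B, E, L, and Z only — synapomorphy for {A, B, E, L, Z}.
II: derived state 'yes' in A and Z only — synapomorphy for {A, Z}.
III: derived state 'no' in A, B, L, and Z only — synapomorphy for {A, B, L, Z}.
Only B and L show the derived state 'yes' for IV, supporting them as a clade.
Most parsimonious ingroup topology: ((((B,L),(Z,A)),E),K).
Changes per character on this tree: I: 1; II: 1; III: 1; IV: 1.
Total = 4.

4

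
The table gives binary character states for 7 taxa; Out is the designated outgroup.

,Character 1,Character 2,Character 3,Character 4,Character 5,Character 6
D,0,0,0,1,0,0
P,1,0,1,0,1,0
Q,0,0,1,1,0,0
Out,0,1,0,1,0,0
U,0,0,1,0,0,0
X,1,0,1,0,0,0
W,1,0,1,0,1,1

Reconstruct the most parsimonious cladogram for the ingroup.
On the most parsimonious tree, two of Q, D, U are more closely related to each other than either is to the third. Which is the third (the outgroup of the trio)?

Character polarity is set by the outgroup: the derived state is whichever differs from the outgroup's state, so for Character 2, Character 4 the derived state is '0', and for the remaining characters it is '1'.
Character 1 (derived state '1') is shared by P, W, and X — a synapomorphy uniting that clade.
All ingroup taxa share the derived state '0' for Character 2; it defines the ingroup but does not resolve relationships within it.
Character 3 (derived state '1') is shared by P, Q, U, W, and X — a synapomorphy uniting that clade.
Only P, U, W, and X show the derived state '0' for Character 4, supporting them as a clade.
Character 5 (derived state '1') is shared by P and W — a synapomorphy uniting that clade.
Character 6 (derived state '1') is unique to W (autapomorphy; uninformative for grouping).
Most parsimonious ingroup topology: (((((W,P),X),U),Q),D).
U and Q share a more recent common ancestor with each other than either does with D, so D is the least closely related of the three.

D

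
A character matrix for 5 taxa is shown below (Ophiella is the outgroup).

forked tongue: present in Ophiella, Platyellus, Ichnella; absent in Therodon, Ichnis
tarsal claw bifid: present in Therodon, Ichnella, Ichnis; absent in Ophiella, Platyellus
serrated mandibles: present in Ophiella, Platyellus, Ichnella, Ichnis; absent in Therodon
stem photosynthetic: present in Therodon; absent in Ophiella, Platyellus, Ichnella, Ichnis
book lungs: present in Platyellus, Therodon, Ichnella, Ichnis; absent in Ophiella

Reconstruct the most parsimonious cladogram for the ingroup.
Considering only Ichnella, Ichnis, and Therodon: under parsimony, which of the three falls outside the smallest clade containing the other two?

Character polarity is set by the outgroup: the derived state is whichever differs from the outgroup's state, so for forked tongue, serrated mandibles the derived state is 'absent', and for the remaining characters it is 'present'.
forked tongue: derived state 'absent' in Ichnis and Therodon only — synapomorphy for {Ichnis, Therodon}.
tarsal claw bifid: derived state 'present' in Ichnella, Ichnis, and Therodon only — synapomorphy for {Ichnella, Ichnis, Therodon}.
serrated mandibles: derived state 'absent' in Therodon only — an autapomorphy, so it tells us nothing about relationships among taxa.
stem photosynthetic (derived state 'present') is unique to Therodon (autapomorphy; uninformative for grouping).
All ingroup taxa share the derived state 'present' for book lungs; it defines the ingroup but does not resolve relationships within it.
Most parsimonious ingroup topology: (Platyellus,((Therodon,Ichnis),Ichnella)).
Therodon and Ichnis share a more recent common ancestor with each other than either does with Ichnella, so Ichnella is the least closely related of the three.

Ichnella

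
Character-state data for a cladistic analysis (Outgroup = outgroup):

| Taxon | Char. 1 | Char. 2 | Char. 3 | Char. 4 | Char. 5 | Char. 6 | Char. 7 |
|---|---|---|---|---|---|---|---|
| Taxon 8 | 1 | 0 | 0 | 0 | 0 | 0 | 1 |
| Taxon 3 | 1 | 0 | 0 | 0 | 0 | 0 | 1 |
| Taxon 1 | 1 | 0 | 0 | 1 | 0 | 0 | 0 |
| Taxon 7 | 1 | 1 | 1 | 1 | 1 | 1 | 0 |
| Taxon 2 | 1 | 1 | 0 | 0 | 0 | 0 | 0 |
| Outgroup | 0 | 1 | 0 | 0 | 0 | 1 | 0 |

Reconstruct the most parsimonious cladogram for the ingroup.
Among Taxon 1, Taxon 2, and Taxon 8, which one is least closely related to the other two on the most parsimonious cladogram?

Taxon 2

Character polarity is set by the outgroup: the derived state is whichever differs from the outgroup's state, so for Char. 2, Char. 6 the derived state is '0', and for the remaining characters it is '1'.
All ingroup taxa share the derived state '1' for Char. 1; it defines the ingroup but does not resolve relationships within it.
Only Taxon 1, Taxon 3, and Taxon 8 show the derived state '0' for Char. 2, supporting them as a clade.
Char. 3: derived state '1' in Taxon 7 only — an autapomorphy, so it tells us nothing about relationships among taxa.
Char. 4 (state '1') occurs in Taxon 1 and Taxon 7 but conflicts with the nesting implied by the other characters — most parsimoniously interpreted as homoplasy.
Char. 5 (derived state '1') is unique to Taxon 7 (autapomorphy; uninformative for grouping).
Only Taxon 1, Taxon 2, Taxon 3, and Taxon 8 show the derived state '0' for Char. 6, supporting them as a clade.
Char. 7 (derived state '1') is shared by Taxon 3 and Taxon 8 — a synapomorphy uniting that clade.
Most parsimonious ingroup topology: ((((Taxon 8,Taxon 3),Taxon 1),Taxon 2),Taxon 7).
Taxon 8 and Taxon 1 share a more recent common ancestor with each other than either does with Taxon 2, so Taxon 2 is the least closely related of the three.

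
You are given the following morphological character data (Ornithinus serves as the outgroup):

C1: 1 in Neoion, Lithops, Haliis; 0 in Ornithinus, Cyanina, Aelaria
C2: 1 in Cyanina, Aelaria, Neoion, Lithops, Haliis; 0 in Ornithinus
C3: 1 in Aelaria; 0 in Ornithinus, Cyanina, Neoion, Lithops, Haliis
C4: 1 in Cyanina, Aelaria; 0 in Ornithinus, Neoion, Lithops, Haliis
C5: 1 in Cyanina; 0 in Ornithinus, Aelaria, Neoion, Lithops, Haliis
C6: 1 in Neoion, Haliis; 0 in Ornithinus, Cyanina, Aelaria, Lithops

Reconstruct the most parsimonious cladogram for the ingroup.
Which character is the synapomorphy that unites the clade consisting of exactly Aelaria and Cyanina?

The outgroup has state '0' for every character, so '1' is the derived state throughout.
C1 (derived state '1') is shared by Haliis, Lithops, and Neoion — a synapomorphy uniting that clade.
C2 (derived state '1') is shared by all ingroup taxa — unites the whole ingroup.
C3: derived state '1' in Aelaria only — an autapomorphy, so it tells us nothing about relationships among taxa.
C4 (derived state '1') is shared by Aelaria and Cyanina — a synapomorphy uniting that clade.
C5 (derived state '1') is unique to Cyanina (autapomorphy; uninformative for grouping).
C6 (derived state '1') is shared by Haliis and Neoion — a synapomorphy uniting that clade.
Most parsimonious ingroup topology: ((Cyanina,Aelaria),((Neoion,Haliis),Lithops)).
The clade {Aelaria, Cyanina} is supported by C4: its derived state '1' occurs in exactly those taxa and in no other taxon (including the outgroup).

C4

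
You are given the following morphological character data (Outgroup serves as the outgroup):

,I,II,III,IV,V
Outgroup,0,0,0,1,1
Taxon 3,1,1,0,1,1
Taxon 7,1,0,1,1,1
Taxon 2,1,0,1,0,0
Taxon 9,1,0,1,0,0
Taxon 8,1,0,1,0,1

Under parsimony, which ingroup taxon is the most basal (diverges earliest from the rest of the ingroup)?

Taxon 3

Character polarity is set by the outgroup: the derived state is whichever differs from the outgroup's state, so for IV, V the derived state is '0', and for the remaining characters it is '1'.
All ingroup taxa share the derived state '1' for I; it defines the ingroup but does not resolve relationships within it.
II: derived state '1' in Taxon 3 only — an autapomorphy, so it tells us nothing about relationships among taxa.
III: derived state '1' in Taxon 2, Taxon 7, Taxon 8, and Taxon 9 only — synapomorphy for {Taxon 2, Taxon 7, Taxon 8, Taxon 9}.
Only Taxon 2, Taxon 8, and Taxon 9 show the derived state '0' for IV, supporting them as a clade.
V: derived state '0' in Taxon 2 and Taxon 9 only — synapomorphy for {Taxon 2, Taxon 9}.
Most parsimonious ingroup topology: (Taxon 3,(Taxon 7,((Taxon 2,Taxon 9),Taxon 8))).
Taxon 3 is sister to the clade containing all other ingroup taxa, so it is the earliest-diverging (most basal) ingroup lineage.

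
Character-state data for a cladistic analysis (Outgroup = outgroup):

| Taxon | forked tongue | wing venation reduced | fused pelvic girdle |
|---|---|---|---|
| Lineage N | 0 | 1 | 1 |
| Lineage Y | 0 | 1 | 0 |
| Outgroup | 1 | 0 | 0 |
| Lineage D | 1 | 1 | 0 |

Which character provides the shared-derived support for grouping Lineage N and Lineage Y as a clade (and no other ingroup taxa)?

Character polarity is set by the outgroup: the derived state is whichever differs from the outgroup's state, so for forked tongue the derived state is '0', and for the remaining characters it is '1'.
Only Lineage N and Lineage Y show the derived state '0' for forked tongue, supporting them as a clade.
All ingroup taxa share the derived state '1' for wing venation reduced; it defines the ingroup but does not resolve relationships within it.
fused pelvic girdle (derived state '1') is unique to Lineage N (autapomorphy; uninformative for grouping).
Most parsimonious ingroup topology: ((Lineage Y,Lineage N),Lineage D).
The clade {Lineage N, Lineage Y} is supported by forked tongue: its derived state '0' occurs in exactly those taxa and in no other taxon (including the outgroup).

forked tongue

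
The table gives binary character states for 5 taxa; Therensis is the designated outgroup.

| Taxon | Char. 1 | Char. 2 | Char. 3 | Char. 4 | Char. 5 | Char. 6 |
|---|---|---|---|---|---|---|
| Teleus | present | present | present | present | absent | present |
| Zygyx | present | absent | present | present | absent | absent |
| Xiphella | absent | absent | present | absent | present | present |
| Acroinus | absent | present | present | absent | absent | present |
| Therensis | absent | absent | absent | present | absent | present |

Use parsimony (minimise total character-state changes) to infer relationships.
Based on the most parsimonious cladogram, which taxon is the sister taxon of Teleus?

Character polarity is set by the outgroup: the derived state is whichever differs from the outgroup's state, so for Char. 4, Char. 6 the derived state is 'absent', and for the remaining characters it is 'present'.
Char. 1: derived state 'present' in Teleus and Zygyx only — synapomorphy for {Teleus, Zygyx}.
Char. 2 (state 'present') occurs in Acroinus and Teleus but conflicts with the nesting implied by the other characters — most parsimoniously interpreted as homoplasy.
Char. 3 (derived state 'present') is shared by all ingroup taxa — unites the whole ingroup.
Char. 4: derived state 'absent' in Acroinus and Xiphella only — synapomorphy for {Acroinus, Xiphella}.
Char. 5 (derived state 'present') is unique to Xiphella (autapomorphy; uninformative for grouping).
Char. 6: derived state 'absent' in Zygyx only — an autapomorphy, so it tells us nothing about relationships among taxa.
Most parsimonious ingroup topology: ((Acroinus,Xiphella),(Zygyx,Teleus)).
Teleus and Zygyx form a cherry on this tree, so they are sister taxa.

Zygyx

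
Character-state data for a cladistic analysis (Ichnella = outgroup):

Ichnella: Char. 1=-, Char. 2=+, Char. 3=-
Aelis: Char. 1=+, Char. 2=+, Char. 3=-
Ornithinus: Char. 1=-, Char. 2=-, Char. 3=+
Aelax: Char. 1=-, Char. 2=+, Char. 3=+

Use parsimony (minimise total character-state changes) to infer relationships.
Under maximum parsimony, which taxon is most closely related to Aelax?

Ornithinus

Character polarity is set by the outgroup: the derived state is whichever differs from the outgroup's state, so for Char. 2 the derived state is '-', and for the remaining characters it is '+'.
Char. 1: derived state '+' in Aelis only — an autapomorphy, so it tells us nothing about relationships among taxa.
Char. 2 (derived state '-') is unique to Ornithinus (autapomorphy; uninformative for grouping).
Char. 3 (derived state '+') is shared by Aelax and Ornithinus — a synapomorphy uniting that clade.
Most parsimonious ingroup topology: (Aelis,(Ornithinus,Aelax)).
Aelax and Ornithinus form a cherry on this tree, so they are sister taxa.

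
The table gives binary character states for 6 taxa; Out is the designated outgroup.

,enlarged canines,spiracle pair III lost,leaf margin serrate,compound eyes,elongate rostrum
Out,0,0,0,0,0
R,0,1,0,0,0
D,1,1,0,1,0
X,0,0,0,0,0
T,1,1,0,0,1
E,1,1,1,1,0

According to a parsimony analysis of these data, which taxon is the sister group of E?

The outgroup has state '0' for every character, so '1' is the derived state throughout.
Only D, E, and T show the derived state '1' for enlarged canines, supporting them as a clade.
Only D, E, R, and T show the derived state '1' for spiracle pair III lost, supporting them as a clade.
leaf margin serrate (derived state '1') is unique to E (autapomorphy; uninformative for grouping).
compound eyes (derived state '1') is shared by D and E — a synapomorphy uniting that clade.
elongate rostrum: derived state '1' in T only — an autapomorphy, so it tells us nothing about relationships among taxa.
Most parsimonious ingroup topology: ((R,((D,E),T)),X).
E and D form a cherry on this tree, so they are sister taxa.

D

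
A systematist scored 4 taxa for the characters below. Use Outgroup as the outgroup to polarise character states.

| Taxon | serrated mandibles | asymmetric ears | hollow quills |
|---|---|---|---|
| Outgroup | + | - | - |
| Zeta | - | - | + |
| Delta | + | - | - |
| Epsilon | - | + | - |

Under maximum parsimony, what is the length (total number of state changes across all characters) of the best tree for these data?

Character polarity is set by the outgroup: the derived state is whichever differs from the outgroup's state, so for serrated mandibles the derived state is '-', and for the remaining characters it is '+'.
serrated mandibles: derived state '-' in Epsilon and Zeta only — synapomorphy for {Epsilon, Zeta}.
asymmetric ears (derived state '+') is unique to Epsilon (autapomorphy; uninformative for grouping).
hollow quills: derived state '+' in Zeta only — an autapomorphy, so it tells us nothing about relationships among taxa.
Most parsimonious ingroup topology: ((Zeta,Epsilon),Delta).
Changes per character on this tree: serrated mandibles: 1; asymmetric ears: 1; hollow quills: 1.
Total = 3.

3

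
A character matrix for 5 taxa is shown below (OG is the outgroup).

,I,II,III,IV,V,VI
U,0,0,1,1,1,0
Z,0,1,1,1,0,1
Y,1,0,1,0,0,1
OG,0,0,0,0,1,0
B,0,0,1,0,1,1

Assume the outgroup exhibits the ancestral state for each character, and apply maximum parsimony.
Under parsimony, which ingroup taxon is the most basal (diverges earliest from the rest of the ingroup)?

U

Character polarity is set by the outgroup: the derived state is whichever differs from the outgroup's state, so for V the derived state is '0', and for the remaining characters it is '1'.
I: derived state '1' in Y only — an autapomorphy, so it tells us nothing about relationships among taxa.
II (derived state '1') is unique to Z (autapomorphy; uninformative for grouping).
III (derived state '1') is shared by all ingroup taxa — unites the whole ingroup.
IV groups U and Z, which is incompatible with the clades supported by the remaining characters; treating it as convergent (homoplasy) costs fewer steps than any alternative tree.
Only Y and Z show the derived state '0' for V, supporting them as a clade.
VI (derived state '1') is shared by B, Y, and Z — a synapomorphy uniting that clade.
Most parsimonious ingroup topology: (((Y,Z),B),U).
U is sister to the clade containing all other ingroup taxa, so it is the earliest-diverging (most basal) ingroup lineage.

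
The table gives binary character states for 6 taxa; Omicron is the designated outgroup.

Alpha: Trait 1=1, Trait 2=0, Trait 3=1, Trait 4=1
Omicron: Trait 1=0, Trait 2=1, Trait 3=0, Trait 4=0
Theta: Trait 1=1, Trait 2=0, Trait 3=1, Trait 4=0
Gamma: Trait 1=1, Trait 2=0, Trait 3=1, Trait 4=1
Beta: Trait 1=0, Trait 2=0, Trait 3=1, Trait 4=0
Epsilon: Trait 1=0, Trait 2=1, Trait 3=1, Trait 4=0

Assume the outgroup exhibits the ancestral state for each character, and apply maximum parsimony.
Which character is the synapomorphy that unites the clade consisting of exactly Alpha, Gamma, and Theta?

Character polarity is set by the outgroup: the derived state is whichever differs from the outgroup's state, so for Trait 2 the derived state is '0', and for the remaining characters it is '1'.
Only Alpha, Gamma, and Theta show the derived state '1' for Trait 1, supporting them as a clade.
Only Alpha, Beta, Gamma, and Theta show the derived state '0' for Trait 2, supporting them as a clade.
All ingroup taxa share the derived state '1' for Trait 3; it defines the ingroup but does not resolve relationships within it.
Only Alpha and Gamma show the derived state '1' for Trait 4, supporting them as a clade.
Most parsimonious ingroup topology: ((((Gamma,Alpha),Theta),Beta),Epsilon).
The clade {Alpha, Gamma, Theta} is supported by Trait 1: its derived state '1' occurs in exactly those taxa and in no other taxon (including the outgroup).

Trait 1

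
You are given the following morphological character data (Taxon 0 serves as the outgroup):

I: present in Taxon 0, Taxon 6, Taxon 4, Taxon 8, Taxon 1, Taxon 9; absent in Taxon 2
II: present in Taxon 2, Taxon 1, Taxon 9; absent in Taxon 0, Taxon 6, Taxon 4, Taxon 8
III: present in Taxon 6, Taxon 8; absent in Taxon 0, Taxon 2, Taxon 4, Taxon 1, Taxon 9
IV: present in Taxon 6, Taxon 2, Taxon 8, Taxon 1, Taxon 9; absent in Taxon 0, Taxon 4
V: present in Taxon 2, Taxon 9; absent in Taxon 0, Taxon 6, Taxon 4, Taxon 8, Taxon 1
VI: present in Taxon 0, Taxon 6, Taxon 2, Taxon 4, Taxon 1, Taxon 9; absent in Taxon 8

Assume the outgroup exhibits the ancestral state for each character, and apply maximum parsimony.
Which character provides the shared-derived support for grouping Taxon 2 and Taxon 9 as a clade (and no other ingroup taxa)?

Character polarity is set by the outgroup: the derived state is whichever differs from the outgroup's state, so for I, VI the derived state is 'absent', and for the remaining characters it is 'present'.
I: derived state 'absent' in Taxon 2 only — an autapomorphy, so it tells us nothing about relationships among taxa.
Only Taxon 1, Taxon 2, and Taxon 9 show the derived state 'present' for II, supporting them as a clade.
Only Taxon 6 and Taxon 8 show the derived state 'present' for III, supporting them as a clade.
Only Taxon 1, Taxon 2, Taxon 6, Taxon 8, and Taxon 9 show the derived state 'present' for IV, supporting them as a clade.
V (derived state 'present') is shared by Taxon 2 and Taxon 9 — a synapomorphy uniting that clade.
VI (derived state 'absent') is unique to Taxon 8 (autapomorphy; uninformative for grouping).
Most parsimonious ingroup topology: (((Taxon 6,Taxon 8),((Taxon 2,Taxon 9),Taxon 1)),Taxon 4).
The clade {Taxon 2, Taxon 9} is supported by V: its derived state 'present' occurs in exactly those taxa and in no other taxon (including the outgroup).

V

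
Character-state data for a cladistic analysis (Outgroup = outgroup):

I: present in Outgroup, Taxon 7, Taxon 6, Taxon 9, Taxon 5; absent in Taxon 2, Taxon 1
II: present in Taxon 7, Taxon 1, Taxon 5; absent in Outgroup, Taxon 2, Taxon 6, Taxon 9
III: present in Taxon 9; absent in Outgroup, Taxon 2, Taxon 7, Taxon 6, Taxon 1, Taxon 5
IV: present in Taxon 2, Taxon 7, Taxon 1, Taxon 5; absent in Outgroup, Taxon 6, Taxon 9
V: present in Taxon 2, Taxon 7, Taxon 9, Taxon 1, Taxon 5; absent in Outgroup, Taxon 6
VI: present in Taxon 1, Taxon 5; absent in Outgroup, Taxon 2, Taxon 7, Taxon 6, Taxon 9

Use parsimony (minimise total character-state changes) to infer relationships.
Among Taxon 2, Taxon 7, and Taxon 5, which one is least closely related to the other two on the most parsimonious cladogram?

Character polarity is set by the outgroup: the derived state is whichever differs from the outgroup's state, so for I the derived state is 'absent', and for the remaining characters it is 'present'.
I groups Taxon 1 and Taxon 2, which is incompatible with the clades supported by the remaining characters; treating it as convergent (homoplasy) costs fewer steps than any alternative tree.
II (derived state 'present') is shared by Taxon 1, Taxon 5, and Taxon 7 — a synapomorphy uniting that clade.
III: derived state 'present' in Taxon 9 only — an autapomorphy, so it tells us nothing about relationships among taxa.
Only Taxon 1, Taxon 2, Taxon 5, and Taxon 7 show the derived state 'present' for IV, supporting them as a clade.
V: derived state 'present' in Taxon 1, Taxon 2, Taxon 5, Taxon 7, and Taxon 9 only — synapomorphy for {Taxon 1, Taxon 2, Taxon 5, Taxon 7, Taxon 9}.
Only Taxon 1 and Taxon 5 show the derived state 'present' for VI, supporting them as a clade.
Most parsimonious ingroup topology: (((Taxon 2,(Taxon 7,(Taxon 1,Taxon 5))),Taxon 9),Taxon 6).
Taxon 7 and Taxon 5 share a more recent common ancestor with each other than either does with Taxon 2, so Taxon 2 is the least closely related of the three.

Taxon 2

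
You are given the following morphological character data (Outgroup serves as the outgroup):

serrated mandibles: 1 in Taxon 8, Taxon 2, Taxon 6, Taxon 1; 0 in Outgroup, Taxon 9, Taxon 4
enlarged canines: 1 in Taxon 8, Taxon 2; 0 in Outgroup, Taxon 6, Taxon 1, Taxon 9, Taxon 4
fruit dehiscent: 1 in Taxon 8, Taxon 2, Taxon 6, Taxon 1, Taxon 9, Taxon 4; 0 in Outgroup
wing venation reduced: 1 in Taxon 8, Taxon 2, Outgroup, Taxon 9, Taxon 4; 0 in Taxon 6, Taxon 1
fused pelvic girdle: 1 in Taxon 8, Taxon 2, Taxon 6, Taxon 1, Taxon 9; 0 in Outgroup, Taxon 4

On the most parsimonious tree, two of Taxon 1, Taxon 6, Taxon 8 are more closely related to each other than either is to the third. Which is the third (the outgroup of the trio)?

Character polarity is set by the outgroup: the derived state is whichever differs from the outgroup's state, so for wing venation reduced the derived state is '0', and for the remaining characters it is '1'.
Only Taxon 1, Taxon 2, Taxon 6, and Taxon 8 show the derived state '1' for serrated mandibles, supporting them as a clade.
enlarged canines (derived state '1') is shared by Taxon 2 and Taxon 8 — a synapomorphy uniting that clade.
All ingroup taxa share the derived state '1' for fruit dehiscent; it defines the ingroup but does not resolve relationships within it.
Only Taxon 1 and Taxon 6 show the derived state '0' for wing venation reduced, supporting them as a clade.
fused pelvic girdle: derived state '1' in Taxon 1, Taxon 2, Taxon 6, Taxon 8, and Taxon 9 only — synapomorphy for {Taxon 1, Taxon 2, Taxon 6, Taxon 8, Taxon 9}.
Most parsimonious ingroup topology: ((((Taxon 2,Taxon 8),(Taxon 1,Taxon 6)),Taxon 9),Taxon 4).
Taxon 6 and Taxon 1 share a more recent common ancestor with each other than either does with Taxon 8, so Taxon 8 is the least closely related of the three.

Taxon 8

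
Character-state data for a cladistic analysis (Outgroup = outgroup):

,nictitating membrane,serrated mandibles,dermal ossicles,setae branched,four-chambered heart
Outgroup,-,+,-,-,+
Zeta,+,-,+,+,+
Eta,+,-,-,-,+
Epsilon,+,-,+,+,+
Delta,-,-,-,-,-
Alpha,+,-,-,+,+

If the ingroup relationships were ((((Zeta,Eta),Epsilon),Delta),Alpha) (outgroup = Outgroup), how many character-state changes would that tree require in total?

Map each character onto ((((Zeta,Eta),Epsilon),Delta),Alpha) (rooted by Outgroup) and count the minimum state changes it requires (Fitch parsimony):
nictitating membrane: 2; serrated mandibles: 1; dermal ossicles: 2; setae branched: 3; four-chambered heart: 1.
Total tree length = 9.

9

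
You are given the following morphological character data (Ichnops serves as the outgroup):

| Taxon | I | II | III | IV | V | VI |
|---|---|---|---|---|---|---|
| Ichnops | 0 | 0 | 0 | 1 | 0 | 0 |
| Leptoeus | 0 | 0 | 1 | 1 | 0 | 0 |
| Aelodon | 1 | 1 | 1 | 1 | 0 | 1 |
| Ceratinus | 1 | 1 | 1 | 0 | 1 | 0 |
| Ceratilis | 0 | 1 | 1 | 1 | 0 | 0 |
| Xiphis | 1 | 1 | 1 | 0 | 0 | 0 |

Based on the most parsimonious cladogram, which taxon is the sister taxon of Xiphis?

Ceratinus

Character polarity is set by the outgroup: the derived state is whichever differs from the outgroup's state, so for IV the derived state is '0', and for the remaining characters it is '1'.
I (derived state '1') is shared by Aelodon, Ceratinus, and Xiphis — a synapomorphy uniting that clade.
II (derived state '1') is shared by Aelodon, Ceratilis, Ceratinus, and Xiphis — a synapomorphy uniting that clade.
All ingroup taxa share the derived state '1' for III; it defines the ingroup but does not resolve relationships within it.
Only Ceratinus and Xiphis show the derived state '0' for IV, supporting them as a clade.
V: derived state '1' in Ceratinus only — an autapomorphy, so it tells us nothing about relationships among taxa.
VI: derived state '1' in Aelodon only — an autapomorphy, so it tells us nothing about relationships among taxa.
Most parsimonious ingroup topology: (Leptoeus,((Aelodon,(Ceratinus,Xiphis)),Ceratilis)).
Xiphis and Ceratinus form a cherry on this tree, so they are sister taxa.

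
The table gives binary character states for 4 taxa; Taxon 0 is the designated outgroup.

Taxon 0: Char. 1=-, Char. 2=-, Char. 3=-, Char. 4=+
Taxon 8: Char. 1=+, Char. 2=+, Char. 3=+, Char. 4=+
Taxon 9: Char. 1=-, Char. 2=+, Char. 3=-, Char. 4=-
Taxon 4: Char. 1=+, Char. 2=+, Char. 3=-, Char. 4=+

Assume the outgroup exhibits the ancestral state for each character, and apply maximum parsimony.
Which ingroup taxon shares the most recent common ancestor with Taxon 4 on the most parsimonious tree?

Character polarity is set by the outgroup: the derived state is whichever differs from the outgroup's state, so for Char. 4 the derived state is '-', and for the remaining characters it is '+'.
Char. 1: derived state '+' in Taxon 4 and Taxon 8 only — synapomorphy for {Taxon 4, Taxon 8}.
Char. 2 (derived state '+') is shared by all ingroup taxa — unites the whole ingroup.
Char. 3 (derived state '+') is unique to Taxon 8 (autapomorphy; uninformative for grouping).
Char. 4: derived state '-' in Taxon 9 only — an autapomorphy, so it tells us nothing about relationships among taxa.
Most parsimonious ingroup topology: ((Taxon 8,Taxon 4),Taxon 9).
Taxon 4 and Taxon 8 form a cherry on this tree, so they are sister taxa.

Taxon 8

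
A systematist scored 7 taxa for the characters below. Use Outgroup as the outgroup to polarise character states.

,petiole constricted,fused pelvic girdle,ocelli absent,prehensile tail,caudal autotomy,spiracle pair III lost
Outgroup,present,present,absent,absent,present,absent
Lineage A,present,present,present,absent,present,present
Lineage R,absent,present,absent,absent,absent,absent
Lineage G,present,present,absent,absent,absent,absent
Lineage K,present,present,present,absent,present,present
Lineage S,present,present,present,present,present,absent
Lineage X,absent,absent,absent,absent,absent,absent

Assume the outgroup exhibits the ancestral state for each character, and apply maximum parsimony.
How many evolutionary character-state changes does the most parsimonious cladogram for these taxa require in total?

Character polarity is set by the outgroup: the derived state is whichever differs from the outgroup's state, so for petiole constricted, fused pelvic girdle, caudal autotomy the derived state is 'absent', and for the remaining characters it is 'present'.
petiole constricted: derived state 'absent' in Lineage R and Lineage X only — synapomorphy for {Lineage R, Lineage X}.
fused pelvic girdle: derived state 'absent' in Lineage X only — an autapomorphy, so it tells us nothing about relationships among taxa.
ocelli absent (derived state 'present') is shared by Lineage A, Lineage K, and Lineage S — a synapomorphy uniting that clade.
prehensile tail (derived state 'present') is unique to Lineage S (autapomorphy; uninformative for grouping).
caudal autotomy (derived state 'absent') is shared by Lineage G, Lineage R, and Lineage X — a synapomorphy uniting that clade.
spiracle pair III lost: derived state 'present' in Lineage A and Lineage K only — synapomorphy for {Lineage A, Lineage K}.
Most parsimonious ingroup topology: (((Lineage A,Lineage K),Lineage S),((Lineage R,Lineage X),Lineage G)).
Changes per character on this tree: petiole constricted: 1; fused pelvic girdle: 1; ocelli absent: 1; prehensile tail: 1; caudal autotomy: 1; spiracle pair III lost: 1.
Total = 6.

6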